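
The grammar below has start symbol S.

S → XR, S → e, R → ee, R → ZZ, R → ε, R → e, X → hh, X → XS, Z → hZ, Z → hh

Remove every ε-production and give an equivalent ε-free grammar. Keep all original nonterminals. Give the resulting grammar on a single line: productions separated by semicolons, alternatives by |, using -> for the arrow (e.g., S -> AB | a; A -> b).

S -> X | e | XR; R -> e | ZZ | ee; X -> XS | hh; Z -> hZ | hh

Nullable set: {R}.
S -> XR: R nullable, giving X | XR.
Drop R -> ε.
Unchanged (no nullable symbols): S -> e; R -> ZZ; R -> e; R -> ee; X -> XS; X -> hh; Z -> hZ; Z -> hh.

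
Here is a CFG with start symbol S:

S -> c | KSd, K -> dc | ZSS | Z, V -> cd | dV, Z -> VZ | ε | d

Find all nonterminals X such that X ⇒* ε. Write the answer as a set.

{K, Z}

Directly nullable (have an ε-rule): {Z}.
K is nullable via K -> Z (every symbol on the right is already known nullable).
Not nullable: S, V — each has a terminal in every rule's right-hand side or depends on a non-nullable symbol.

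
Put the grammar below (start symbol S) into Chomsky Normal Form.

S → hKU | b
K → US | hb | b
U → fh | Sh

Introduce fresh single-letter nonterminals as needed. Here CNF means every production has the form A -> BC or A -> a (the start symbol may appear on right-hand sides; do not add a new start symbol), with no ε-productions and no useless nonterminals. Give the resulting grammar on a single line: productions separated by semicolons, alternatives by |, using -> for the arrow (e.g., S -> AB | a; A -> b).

No ε-productions.
No unit productions to eliminate.
TERM: introduce B -> b, C -> f, A -> h and substitute in every rule of length ≥2.
BIN: S -> AKU becomes S -> AD, D -> KU.

S -> b | AD; A -> h; B -> b; C -> f; D -> KU; K -> b | AB | US; U -> CA | SA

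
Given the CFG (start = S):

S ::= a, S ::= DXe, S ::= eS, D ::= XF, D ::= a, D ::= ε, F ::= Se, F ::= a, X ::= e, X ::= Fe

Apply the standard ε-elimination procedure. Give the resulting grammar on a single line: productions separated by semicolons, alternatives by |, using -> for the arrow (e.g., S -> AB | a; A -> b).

Nullable set: {D}.
S -> DXe: D nullable, giving DXe | Xe.
Drop D -> ε.
Unchanged (no nullable symbols): S -> a; S -> eS; D -> XF; D -> a; F -> Se; F -> a; X -> Fe; X -> e.

S -> a | Xe | eS | DXe; D -> a | XF; F -> a | Se; X -> e | Fe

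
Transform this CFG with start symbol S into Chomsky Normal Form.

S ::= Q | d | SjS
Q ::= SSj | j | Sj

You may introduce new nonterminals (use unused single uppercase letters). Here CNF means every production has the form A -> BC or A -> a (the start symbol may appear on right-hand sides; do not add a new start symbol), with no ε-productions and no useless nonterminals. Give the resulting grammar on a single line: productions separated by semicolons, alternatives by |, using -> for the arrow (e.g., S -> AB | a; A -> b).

No ε-productions.
After unit-elimination: S -> d | j | Sj | SSj | SjS; Q -> j | Sj | SSj.
TERM: introduce A -> j and substitute in every rule of length ≥2.
BIN: Q -> SSA becomes Q -> SB, B -> SA; S -> SAS becomes S -> SC, C -> AS; S -> SSA becomes S -> SD, D -> SA.
Drop unreachable/unproductive: Q.

S -> d | j | SA | SC | SD; A -> j; C -> AS; D -> SA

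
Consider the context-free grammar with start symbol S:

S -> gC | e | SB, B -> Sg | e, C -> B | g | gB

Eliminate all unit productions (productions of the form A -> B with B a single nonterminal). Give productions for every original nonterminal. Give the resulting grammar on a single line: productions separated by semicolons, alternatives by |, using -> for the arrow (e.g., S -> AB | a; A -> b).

S -> e | SB | gC; B -> e | Sg; C -> e | g | Sg | gB

Unit productions: C->B.
Unit pairs (A ⇒* B via units): (C,B).
S: inherits non-unit rules of {S} → SB | e | gC.
B: inherits non-unit rules of {B} → Sg | e.
C: inherits non-unit rules of {B, C} → Sg | e | g | gB.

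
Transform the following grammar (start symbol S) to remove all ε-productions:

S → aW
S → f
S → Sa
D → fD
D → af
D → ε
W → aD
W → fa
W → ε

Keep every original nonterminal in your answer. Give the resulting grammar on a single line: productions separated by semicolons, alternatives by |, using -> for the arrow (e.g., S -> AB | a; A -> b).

Nullable set: {D, W}.
S -> aW: W nullable, giving a | aW.
Drop D -> ε.
D -> fD: D nullable, giving f | fD.
Drop W -> ε.
W -> aD: D nullable, giving a | aD.
Unchanged (no nullable symbols): S -> Sa; S -> f; D -> af; W -> fa.

S -> a | f | Sa | aW; D -> f | af | fD; W -> a | aD | fa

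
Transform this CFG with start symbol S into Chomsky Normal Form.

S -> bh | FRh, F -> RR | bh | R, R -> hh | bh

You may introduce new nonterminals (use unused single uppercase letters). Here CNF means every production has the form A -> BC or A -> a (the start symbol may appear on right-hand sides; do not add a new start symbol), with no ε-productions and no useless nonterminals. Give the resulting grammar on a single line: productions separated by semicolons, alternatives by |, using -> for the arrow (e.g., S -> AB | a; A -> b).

S -> AB | FC; A -> b; B -> h; C -> RB; F -> AB | BB | RR; R -> AB | BB

No ε-productions.
After unit-elimination: S -> bh | FRh; F -> RR | bh | hh; R -> bh | hh.
TERM: introduce A -> b, B -> h and substitute in every rule of length ≥2.
BIN: S -> FRB becomes S -> FC, C -> RB.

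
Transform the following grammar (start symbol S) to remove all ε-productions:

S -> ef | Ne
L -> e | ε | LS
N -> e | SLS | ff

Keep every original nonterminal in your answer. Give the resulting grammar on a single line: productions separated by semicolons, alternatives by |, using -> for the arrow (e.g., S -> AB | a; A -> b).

Nullable set: {L}.
Drop L -> ε.
L -> LS: L nullable, giving LS | S.
N -> SLS: L nullable, giving SLS | SS.
Unchanged (no nullable symbols): S -> Ne; S -> ef; L -> e; N -> e; N -> ff.

S -> Ne | ef; L -> S | e | LS; N -> e | SS | ff | SLS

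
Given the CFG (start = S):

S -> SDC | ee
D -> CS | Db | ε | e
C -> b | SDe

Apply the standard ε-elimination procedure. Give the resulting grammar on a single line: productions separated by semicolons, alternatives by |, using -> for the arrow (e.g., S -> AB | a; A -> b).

S -> SC | ee | SDC; C -> b | Se | SDe; D -> b | e | CS | Db

Nullable set: {D}.
S -> SDC: D nullable, giving SC | SDC.
C -> SDe: D nullable, giving SDe | Se.
Drop D -> ε.
D -> Db: D nullable, giving Db | b.
Unchanged (no nullable symbols): S -> ee; C -> b; D -> CS; D -> e.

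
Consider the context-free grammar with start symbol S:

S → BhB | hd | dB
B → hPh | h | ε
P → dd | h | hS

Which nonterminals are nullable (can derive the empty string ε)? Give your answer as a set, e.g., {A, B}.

Directly nullable (have an ε-rule): {B}.
Not nullable: P, S — each has a terminal in every rule's right-hand side or depends on a non-nullable symbol.

{B}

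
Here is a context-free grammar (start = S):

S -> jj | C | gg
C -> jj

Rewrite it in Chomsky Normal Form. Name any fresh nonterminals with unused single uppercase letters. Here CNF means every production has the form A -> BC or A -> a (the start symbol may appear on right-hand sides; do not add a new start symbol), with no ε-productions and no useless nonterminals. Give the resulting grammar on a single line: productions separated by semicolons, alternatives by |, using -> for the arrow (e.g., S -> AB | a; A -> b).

S -> AA | BB; A -> j; B -> g

No ε-productions.
After unit-elimination: S -> gg | jj; C -> jj.
TERM: introduce B -> g, A -> j and substitute in every rule of length ≥2.
Drop unreachable/unproductive: C.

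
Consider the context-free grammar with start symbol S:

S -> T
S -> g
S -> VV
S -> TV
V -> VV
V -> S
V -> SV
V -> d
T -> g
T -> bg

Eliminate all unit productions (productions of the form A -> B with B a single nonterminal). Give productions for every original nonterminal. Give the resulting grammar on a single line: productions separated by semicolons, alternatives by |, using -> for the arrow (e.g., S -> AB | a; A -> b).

Unit productions: S->T, V->S.
Unit pairs (A ⇒* B via units): (S,T), (V,S), (V,T).
S: inherits non-unit rules of {S, T} → TV | VV | bg | g.
T: inherits non-unit rules of {T} → bg | g.
V: inherits non-unit rules of {S, T, V} → SV | TV | VV | bg | d | g.

S -> g | TV | VV | bg; T -> g | bg; V -> d | g | SV | TV | VV | bg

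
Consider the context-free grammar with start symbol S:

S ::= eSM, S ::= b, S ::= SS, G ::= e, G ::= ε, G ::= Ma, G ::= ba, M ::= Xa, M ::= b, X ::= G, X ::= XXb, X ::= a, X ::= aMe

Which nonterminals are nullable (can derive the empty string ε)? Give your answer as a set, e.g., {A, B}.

{G, X}

Directly nullable (have an ε-rule): {G}.
X is nullable via X -> G (every symbol on the right is already known nullable).
Not nullable: M, S — each has a terminal in every rule's right-hand side or depends on a non-nullable symbol.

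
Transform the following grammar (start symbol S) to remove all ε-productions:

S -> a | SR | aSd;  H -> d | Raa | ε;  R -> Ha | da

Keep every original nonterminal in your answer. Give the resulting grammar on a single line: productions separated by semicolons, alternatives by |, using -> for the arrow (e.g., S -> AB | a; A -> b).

S -> a | SR | aSd; H -> d | Raa; R -> a | Ha | da

Nullable set: {H}.
Drop H -> ε.
R -> Ha: H nullable, giving Ha | a.
Unchanged (no nullable symbols): S -> SR; S -> a; S -> aSd; H -> Raa; H -> d; R -> da.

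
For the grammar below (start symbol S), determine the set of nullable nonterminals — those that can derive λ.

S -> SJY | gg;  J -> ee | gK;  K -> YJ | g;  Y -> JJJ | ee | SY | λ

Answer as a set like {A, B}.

Directly nullable (have an ε-rule): {Y}.
Not nullable: J, K, S — each has a terminal in every rule's right-hand side or depends on a non-nullable symbol.

{Y}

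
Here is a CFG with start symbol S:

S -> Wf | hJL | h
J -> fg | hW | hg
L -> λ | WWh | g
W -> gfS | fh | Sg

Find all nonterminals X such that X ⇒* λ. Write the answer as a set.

{L}

Directly nullable (have an ε-rule): {L}.
Not nullable: J, S, W — each has a terminal in every rule's right-hand side or depends on a non-nullable symbol.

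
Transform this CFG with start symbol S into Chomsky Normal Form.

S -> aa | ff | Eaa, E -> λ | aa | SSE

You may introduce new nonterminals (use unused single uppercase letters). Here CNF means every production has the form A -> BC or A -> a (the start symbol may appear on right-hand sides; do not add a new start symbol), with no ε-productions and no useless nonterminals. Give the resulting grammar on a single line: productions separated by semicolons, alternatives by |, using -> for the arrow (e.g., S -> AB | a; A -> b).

S -> AA | BB | ED; A -> a; B -> f; C -> SE; D -> AA; E -> AA | SC | SS

Nullable: {E}; after ε-elimination: S -> aa | ff | Eaa; E -> SS | aa | SSE.
No unit productions to eliminate.
TERM: introduce A -> a, B -> f and substitute in every rule of length ≥2.
BIN: E -> SSE becomes E -> SC, C -> SE; S -> EAA becomes S -> ED, D -> AA.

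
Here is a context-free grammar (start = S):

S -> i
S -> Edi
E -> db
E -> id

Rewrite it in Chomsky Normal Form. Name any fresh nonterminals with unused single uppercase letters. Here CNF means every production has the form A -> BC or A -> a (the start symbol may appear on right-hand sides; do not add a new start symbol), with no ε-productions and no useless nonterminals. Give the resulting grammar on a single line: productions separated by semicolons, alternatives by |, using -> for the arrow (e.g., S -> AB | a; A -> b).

S -> i | ED; A -> d; B -> b; C -> i; D -> AC; E -> AB | CA

No ε-productions.
No unit productions to eliminate.
TERM: introduce B -> b, A -> d, C -> i and substitute in every rule of length ≥2.
BIN: S -> EAC becomes S -> ED, D -> AC.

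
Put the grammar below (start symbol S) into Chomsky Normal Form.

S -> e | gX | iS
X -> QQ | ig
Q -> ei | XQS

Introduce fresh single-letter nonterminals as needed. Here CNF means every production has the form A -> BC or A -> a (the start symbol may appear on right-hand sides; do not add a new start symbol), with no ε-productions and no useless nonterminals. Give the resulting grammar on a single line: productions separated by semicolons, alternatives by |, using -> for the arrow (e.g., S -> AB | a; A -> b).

No ε-productions.
No unit productions to eliminate.
TERM: introduce A -> e, C -> g, B -> i and substitute in every rule of length ≥2.
BIN: Q -> XQS becomes Q -> XD, D -> QS.

S -> e | BS | CX; A -> e; B -> i; C -> g; D -> QS; Q -> AB | XD; X -> BC | QQ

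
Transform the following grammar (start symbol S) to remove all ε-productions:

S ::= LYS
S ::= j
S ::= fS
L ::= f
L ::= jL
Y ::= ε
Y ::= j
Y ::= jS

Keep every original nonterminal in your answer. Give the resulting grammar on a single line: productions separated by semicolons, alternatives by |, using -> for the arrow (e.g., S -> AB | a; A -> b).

Nullable set: {Y}.
S -> LYS: Y nullable, giving LS | LYS.
Drop Y -> ε.
Unchanged (no nullable symbols): S -> fS; S -> j; L -> f; L -> jL; Y -> j; Y -> jS.

S -> j | LS | fS | LYS; L -> f | jL; Y -> j | jS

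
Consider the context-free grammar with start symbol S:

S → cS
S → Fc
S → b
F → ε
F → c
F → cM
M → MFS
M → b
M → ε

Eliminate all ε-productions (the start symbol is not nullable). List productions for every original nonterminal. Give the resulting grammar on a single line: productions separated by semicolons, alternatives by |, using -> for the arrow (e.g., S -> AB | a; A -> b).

Nullable set: {F, M}.
S -> Fc: F nullable, giving Fc | c.
Drop F -> ε.
F -> cM: M nullable, giving c | cM.
Drop M -> ε.
M -> MFS: M, F nullable, giving FS | MFS | MS | S.
Unchanged (no nullable symbols): S -> b; S -> cS; F -> c; M -> b.

S -> b | c | Fc | cS; F -> c | cM; M -> S | b | FS | MS | MFS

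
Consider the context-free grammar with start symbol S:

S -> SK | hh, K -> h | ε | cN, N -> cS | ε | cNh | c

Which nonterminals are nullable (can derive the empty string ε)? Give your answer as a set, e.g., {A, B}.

Directly nullable (have an ε-rule): {K, N}.
Not nullable: S — each has a terminal in every rule's right-hand side or depends on a non-nullable symbol.

{K, N}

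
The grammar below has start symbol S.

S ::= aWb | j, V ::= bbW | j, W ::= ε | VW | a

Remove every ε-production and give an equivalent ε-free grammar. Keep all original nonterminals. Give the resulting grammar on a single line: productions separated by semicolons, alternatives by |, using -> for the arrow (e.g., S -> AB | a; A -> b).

Nullable set: {W}.
S -> aWb: W nullable, giving aWb | ab.
V -> bbW: W nullable, giving bb | bbW.
Drop W -> ε.
W -> VW: W nullable, giving V | VW.
Unchanged (no nullable symbols): S -> j; V -> j; W -> a.

S -> j | ab | aWb; V -> j | bb | bbW; W -> V | a | VW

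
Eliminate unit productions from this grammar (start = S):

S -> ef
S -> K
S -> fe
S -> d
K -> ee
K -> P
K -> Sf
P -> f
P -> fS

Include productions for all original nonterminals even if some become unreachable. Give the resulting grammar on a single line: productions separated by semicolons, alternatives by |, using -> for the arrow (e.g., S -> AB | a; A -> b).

Unit productions: K->P, S->K.
Unit pairs (A ⇒* B via units): (K,P), (S,K), (S,P).
S: inherits non-unit rules of {K, P, S} → Sf | d | ee | ef | f | fS | fe.
K: inherits non-unit rules of {K, P} → Sf | ee | f | fS.
P: inherits non-unit rules of {P} → f | fS.

S -> d | f | Sf | ee | ef | fS | fe; K -> f | Sf | ee | fS; P -> f | fS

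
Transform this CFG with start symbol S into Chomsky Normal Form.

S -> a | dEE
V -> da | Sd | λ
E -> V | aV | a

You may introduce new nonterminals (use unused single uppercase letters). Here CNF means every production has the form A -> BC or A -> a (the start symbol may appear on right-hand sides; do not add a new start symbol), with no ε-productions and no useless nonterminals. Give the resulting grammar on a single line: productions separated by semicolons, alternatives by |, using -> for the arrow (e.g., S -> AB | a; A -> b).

S -> a | d | AC | AE; A -> d; B -> a; C -> EE; E -> a | AB | BV | SA; V -> AB | SA

Nullable: {E, V}; after ε-elimination: S -> a | d | dE | dEE; E -> V | a | aV; V -> Sd | da.
After unit-elimination: S -> a | d | dE | dEE; E -> a | Sd | aV | da; V -> Sd | da.
TERM: introduce B -> a, A -> d and substitute in every rule of length ≥2.
BIN: S -> AEE becomes S -> AC, C -> EE.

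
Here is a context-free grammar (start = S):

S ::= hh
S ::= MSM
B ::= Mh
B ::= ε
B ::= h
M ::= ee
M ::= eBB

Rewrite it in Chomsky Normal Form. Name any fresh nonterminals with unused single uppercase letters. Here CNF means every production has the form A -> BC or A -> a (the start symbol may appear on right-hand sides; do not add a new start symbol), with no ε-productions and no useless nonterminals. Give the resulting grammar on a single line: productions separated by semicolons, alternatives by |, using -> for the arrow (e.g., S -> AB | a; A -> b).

S -> AA | ME; A -> h; B -> h | MA; C -> e; D -> BB; E -> SM; M -> e | CB | CC | CD

Nullable: {B}; after ε-elimination: S -> hh | MSM; B -> h | Mh; M -> e | eB | ee | eBB.
No unit productions to eliminate.
TERM: introduce C -> e, A -> h and substitute in every rule of length ≥2.
BIN: M -> CBB becomes M -> CD, D -> BB; S -> MSM becomes S -> ME, E -> SM.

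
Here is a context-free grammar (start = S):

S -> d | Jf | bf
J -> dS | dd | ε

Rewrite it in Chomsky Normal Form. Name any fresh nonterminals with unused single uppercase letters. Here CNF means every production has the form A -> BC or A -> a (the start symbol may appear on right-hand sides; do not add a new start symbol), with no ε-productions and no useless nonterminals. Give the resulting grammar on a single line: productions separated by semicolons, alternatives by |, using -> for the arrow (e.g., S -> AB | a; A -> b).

S -> d | f | CB | JB; A -> d; B -> f; C -> b; J -> AA | AS

Nullable: {J}; after ε-elimination: S -> d | f | Jf | bf; J -> dS | dd.
No unit productions to eliminate.
TERM: introduce C -> b, A -> d, B -> f and substitute in every rule of length ≥2.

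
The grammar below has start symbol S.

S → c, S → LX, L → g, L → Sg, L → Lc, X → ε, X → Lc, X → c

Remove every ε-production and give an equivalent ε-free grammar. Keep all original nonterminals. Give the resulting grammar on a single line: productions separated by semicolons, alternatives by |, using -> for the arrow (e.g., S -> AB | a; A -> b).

S -> L | c | LX; L -> g | Lc | Sg; X -> c | Lc

Nullable set: {X}.
S -> LX: X nullable, giving L | LX.
Drop X -> ε.
Unchanged (no nullable symbols): S -> c; L -> Lc; L -> Sg; L -> g; X -> Lc; X -> c.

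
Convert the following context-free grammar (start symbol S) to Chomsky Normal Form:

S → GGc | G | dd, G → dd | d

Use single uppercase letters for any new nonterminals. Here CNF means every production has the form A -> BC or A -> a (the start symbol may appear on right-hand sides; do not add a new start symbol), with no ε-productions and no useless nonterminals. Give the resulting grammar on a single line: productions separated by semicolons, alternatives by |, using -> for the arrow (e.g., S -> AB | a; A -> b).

No ε-productions.
After unit-elimination: S -> d | dd | GGc; G -> d | dd.
TERM: introduce B -> c, A -> d and substitute in every rule of length ≥2.
BIN: S -> GGB becomes S -> GC, C -> GB.

S -> d | AA | GC; A -> d; B -> c; C -> GB; G -> d | AA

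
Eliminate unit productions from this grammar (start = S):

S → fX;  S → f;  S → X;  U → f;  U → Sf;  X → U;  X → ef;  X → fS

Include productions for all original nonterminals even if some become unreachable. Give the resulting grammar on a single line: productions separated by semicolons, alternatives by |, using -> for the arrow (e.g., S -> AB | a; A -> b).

Unit productions: S->X, X->U.
Unit pairs (A ⇒* B via units): (S,U), (S,X), (X,U).
S: inherits non-unit rules of {S, U, X} → Sf | ef | f | fS | fX.
U: inherits non-unit rules of {U} → Sf | f.
X: inherits non-unit rules of {U, X} → Sf | ef | f | fS.

S -> f | Sf | ef | fS | fX; U -> f | Sf; X -> f | Sf | ef | fS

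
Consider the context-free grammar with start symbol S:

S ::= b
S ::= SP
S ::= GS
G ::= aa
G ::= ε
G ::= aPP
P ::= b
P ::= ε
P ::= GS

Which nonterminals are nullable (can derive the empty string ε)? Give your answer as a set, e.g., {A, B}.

Directly nullable (have an ε-rule): {G, P}.
Not nullable: S — each has a terminal in every rule's right-hand side or depends on a non-nullable symbol.

{G, P}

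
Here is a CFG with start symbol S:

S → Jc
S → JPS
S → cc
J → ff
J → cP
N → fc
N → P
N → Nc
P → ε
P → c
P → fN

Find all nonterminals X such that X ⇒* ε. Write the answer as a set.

{N, P}

Directly nullable (have an ε-rule): {P}.
N is nullable via N -> P (every symbol on the right is already known nullable).
Not nullable: J, S — each has a terminal in every rule's right-hand side or depends on a non-nullable symbol.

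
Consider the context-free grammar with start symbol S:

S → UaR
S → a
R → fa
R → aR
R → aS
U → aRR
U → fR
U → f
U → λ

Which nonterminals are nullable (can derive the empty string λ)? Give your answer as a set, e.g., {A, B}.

{U}

Directly nullable (have an ε-rule): {U}.
Not nullable: R, S — each has a terminal in every rule's right-hand side or depends on a non-nullable symbol.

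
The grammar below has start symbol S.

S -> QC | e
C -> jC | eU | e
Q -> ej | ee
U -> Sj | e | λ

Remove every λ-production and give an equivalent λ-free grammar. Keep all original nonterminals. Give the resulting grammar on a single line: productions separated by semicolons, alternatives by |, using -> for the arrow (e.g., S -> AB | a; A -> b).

S -> e | QC; C -> e | eU | jC; Q -> ee | ej; U -> e | Sj

Nullable set: {U}.
C -> eU: U nullable, giving e | eU.
Drop U -> λ.
Unchanged (no nullable symbols): S -> QC; S -> e; C -> e; C -> jC; Q -> ee; Q -> ej; U -> Sj; U -> e.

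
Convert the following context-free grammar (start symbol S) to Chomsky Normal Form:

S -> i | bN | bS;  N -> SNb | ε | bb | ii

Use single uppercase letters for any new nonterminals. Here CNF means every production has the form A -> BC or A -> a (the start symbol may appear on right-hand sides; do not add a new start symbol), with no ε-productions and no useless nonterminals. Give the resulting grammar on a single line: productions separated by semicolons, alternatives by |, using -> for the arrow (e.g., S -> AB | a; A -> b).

S -> b | i | AN | AS; A -> b; B -> i; C -> NA; N -> AA | BB | SA | SC

Nullable: {N}; after ε-elimination: S -> b | i | bN | bS; N -> Sb | bb | ii | SNb.
No unit productions to eliminate.
TERM: introduce A -> b, B -> i and substitute in every rule of length ≥2.
BIN: N -> SNA becomes N -> SC, C -> NA.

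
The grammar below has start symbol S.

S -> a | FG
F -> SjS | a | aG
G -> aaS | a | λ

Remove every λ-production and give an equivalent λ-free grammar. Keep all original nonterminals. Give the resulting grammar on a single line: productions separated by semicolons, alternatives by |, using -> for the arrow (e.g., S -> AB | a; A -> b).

S -> F | a | FG; F -> a | aG | SjS; G -> a | aaS

Nullable set: {G}.
S -> FG: G nullable, giving F | FG.
F -> aG: G nullable, giving a | aG.
Drop G -> λ.
Unchanged (no nullable symbols): S -> a; F -> SjS; F -> a; G -> a; G -> aaS.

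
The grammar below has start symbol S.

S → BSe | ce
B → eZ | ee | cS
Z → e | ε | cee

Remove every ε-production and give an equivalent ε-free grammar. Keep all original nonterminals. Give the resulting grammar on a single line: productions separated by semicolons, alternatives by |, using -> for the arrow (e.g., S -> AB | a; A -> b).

S -> ce | BSe; B -> e | cS | eZ | ee; Z -> e | cee

Nullable set: {Z}.
B -> eZ: Z nullable, giving e | eZ.
Drop Z -> ε.
Unchanged (no nullable symbols): S -> BSe; S -> ce; B -> cS; B -> ee; Z -> cee; Z -> e.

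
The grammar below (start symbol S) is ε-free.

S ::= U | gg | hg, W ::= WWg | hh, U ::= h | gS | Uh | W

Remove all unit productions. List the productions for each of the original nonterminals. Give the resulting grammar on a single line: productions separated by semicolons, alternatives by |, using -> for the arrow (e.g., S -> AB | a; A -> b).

S -> h | Uh | gS | gg | hg | hh | WWg; U -> h | Uh | gS | hh | WWg; W -> hh | WWg

Unit productions: S->U, U->W.
Unit pairs (A ⇒* B via units): (S,U), (S,W), (U,W).
S: inherits non-unit rules of {S, U, W} → Uh | WWg | gS | gg | h | hg | hh.
U: inherits non-unit rules of {U, W} → Uh | WWg | gS | h | hh.
W: inherits non-unit rules of {W} → WWg | hh.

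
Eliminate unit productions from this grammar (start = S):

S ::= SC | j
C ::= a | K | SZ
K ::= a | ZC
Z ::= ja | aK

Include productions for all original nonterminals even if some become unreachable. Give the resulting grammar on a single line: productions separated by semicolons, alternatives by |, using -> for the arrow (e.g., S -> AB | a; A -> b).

Unit productions: C->K.
Unit pairs (A ⇒* B via units): (C,K).
S: inherits non-unit rules of {S} → SC | j.
C: inherits non-unit rules of {C, K} → SZ | ZC | a.
K: inherits non-unit rules of {K} → ZC | a.
Z: inherits non-unit rules of {Z} → aK | ja.

S -> j | SC; C -> a | SZ | ZC; K -> a | ZC; Z -> aK | ja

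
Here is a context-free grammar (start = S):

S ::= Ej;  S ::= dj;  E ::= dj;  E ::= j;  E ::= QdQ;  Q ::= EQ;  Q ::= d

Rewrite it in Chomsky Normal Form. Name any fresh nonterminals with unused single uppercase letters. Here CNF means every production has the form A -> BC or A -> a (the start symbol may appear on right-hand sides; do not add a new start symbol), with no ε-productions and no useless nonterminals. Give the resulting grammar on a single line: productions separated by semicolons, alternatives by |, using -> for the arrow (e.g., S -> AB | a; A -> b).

S -> AB | EB; A -> d; B -> j; C -> AQ; E -> j | AB | QC; Q -> d | EQ

No ε-productions.
No unit productions to eliminate.
TERM: introduce A -> d, B -> j and substitute in every rule of length ≥2.
BIN: E -> QAQ becomes E -> QC, C -> AQ.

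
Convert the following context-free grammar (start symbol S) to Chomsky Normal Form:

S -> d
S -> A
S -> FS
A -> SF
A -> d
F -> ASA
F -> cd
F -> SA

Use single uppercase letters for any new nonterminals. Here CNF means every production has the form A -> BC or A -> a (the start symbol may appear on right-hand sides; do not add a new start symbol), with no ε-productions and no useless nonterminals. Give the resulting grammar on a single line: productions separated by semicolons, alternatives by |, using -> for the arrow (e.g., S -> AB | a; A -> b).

No ε-productions.
After unit-elimination: S -> d | FS | SF; A -> d | SF; F -> SA | cd | ASA.
TERM: introduce B -> c, C -> d and substitute in every rule of length ≥2.
BIN: F -> ASA becomes F -> AD, D -> SA.

S -> d | FS | SF; A -> d | SF; B -> c; C -> d; D -> SA; F -> AD | BC | SA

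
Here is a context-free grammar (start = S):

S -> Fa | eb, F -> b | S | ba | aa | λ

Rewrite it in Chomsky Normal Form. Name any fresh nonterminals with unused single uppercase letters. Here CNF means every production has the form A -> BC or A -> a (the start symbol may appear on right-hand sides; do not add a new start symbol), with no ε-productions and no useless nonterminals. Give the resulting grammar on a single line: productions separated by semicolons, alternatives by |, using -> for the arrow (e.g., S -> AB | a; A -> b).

S -> a | CB | FA; A -> a; B -> b; C -> e; F -> a | b | AA | BA | CB | FA

Nullable: {F}; after ε-elimination: S -> a | Fa | eb; F -> S | b | aa | ba.
After unit-elimination: S -> a | Fa | eb; F -> a | b | Fa | aa | ba | eb.
TERM: introduce A -> a, B -> b, C -> e and substitute in every rule of length ≥2.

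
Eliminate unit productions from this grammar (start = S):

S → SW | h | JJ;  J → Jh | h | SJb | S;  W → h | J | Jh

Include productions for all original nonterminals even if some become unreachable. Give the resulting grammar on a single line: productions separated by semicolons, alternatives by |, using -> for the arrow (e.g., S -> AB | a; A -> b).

Unit productions: J->S, W->J.
Unit pairs (A ⇒* B via units): (J,S), (W,J), (W,S).
S: inherits non-unit rules of {S} → JJ | SW | h.
J: inherits non-unit rules of {J, S} → JJ | Jh | SJb | SW | h.
W: inherits non-unit rules of {J, S, W} → JJ | Jh | SJb | SW | h.

S -> h | JJ | SW; J -> h | JJ | Jh | SW | SJb; W -> h | JJ | Jh | SW | SJb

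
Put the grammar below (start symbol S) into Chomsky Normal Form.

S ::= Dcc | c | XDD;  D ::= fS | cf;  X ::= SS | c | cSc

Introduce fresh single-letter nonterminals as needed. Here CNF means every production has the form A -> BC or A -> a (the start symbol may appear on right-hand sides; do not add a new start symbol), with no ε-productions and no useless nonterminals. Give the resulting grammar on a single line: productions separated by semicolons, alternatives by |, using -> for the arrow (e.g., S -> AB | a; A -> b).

No ε-productions.
No unit productions to eliminate.
TERM: introduce A -> c, B -> f and substitute in every rule of length ≥2.
BIN: S -> DAA becomes S -> DC, C -> AA; S -> XDD becomes S -> XE, E -> DD; X -> ASA becomes X -> AF, F -> SA.

S -> c | DC | XE; A -> c; B -> f; C -> AA; D -> AB | BS; E -> DD; F -> SA; X -> c | AF | SS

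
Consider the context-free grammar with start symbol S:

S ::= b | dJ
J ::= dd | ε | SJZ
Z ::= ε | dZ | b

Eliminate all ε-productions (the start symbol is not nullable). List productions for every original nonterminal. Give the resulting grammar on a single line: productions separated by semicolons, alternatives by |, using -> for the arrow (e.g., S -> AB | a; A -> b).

Nullable set: {J, Z}.
S -> dJ: J nullable, giving d | dJ.
Drop J -> ε.
J -> SJZ: J, Z nullable, giving S | SJ | SJZ | SZ.
Drop Z -> ε.
Z -> dZ: Z nullable, giving d | dZ.
Unchanged (no nullable symbols): S -> b; J -> dd; Z -> b.

S -> b | d | dJ; J -> S | SJ | SZ | dd | SJZ; Z -> b | d | dZ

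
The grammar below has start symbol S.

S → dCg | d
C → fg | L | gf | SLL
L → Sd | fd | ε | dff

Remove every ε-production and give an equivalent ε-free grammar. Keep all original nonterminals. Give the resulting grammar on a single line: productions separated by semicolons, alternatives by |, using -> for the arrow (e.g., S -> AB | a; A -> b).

S -> d | dg | dCg; C -> L | S | SL | fg | gf | SLL; L -> Sd | fd | dff

Nullable set: {C, L}.
S -> dCg: C nullable, giving dCg | dg.
C -> L: L nullable, giving L.
C -> SLL: L, L nullable, giving S | SL | SLL.
Drop L -> ε.
Unchanged (no nullable symbols): S -> d; C -> fg; C -> gf; L -> Sd; L -> dff; L -> fd.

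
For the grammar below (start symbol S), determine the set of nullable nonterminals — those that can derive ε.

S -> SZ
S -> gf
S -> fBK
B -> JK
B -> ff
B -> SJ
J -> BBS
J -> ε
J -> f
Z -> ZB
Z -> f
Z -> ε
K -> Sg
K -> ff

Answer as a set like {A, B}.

{J, Z}

Directly nullable (have an ε-rule): {J, Z}.
Not nullable: B, K, S — each has a terminal in every rule's right-hand side or depends on a non-nullable symbol.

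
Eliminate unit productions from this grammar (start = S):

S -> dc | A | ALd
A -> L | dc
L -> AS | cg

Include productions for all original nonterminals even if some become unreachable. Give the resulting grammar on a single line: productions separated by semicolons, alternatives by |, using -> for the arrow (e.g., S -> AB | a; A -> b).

Unit productions: A->L, S->A.
Unit pairs (A ⇒* B via units): (A,L), (S,A), (S,L).
S: inherits non-unit rules of {A, L, S} → ALd | AS | cg | dc.
A: inherits non-unit rules of {A, L} → AS | cg | dc.
L: inherits non-unit rules of {L} → AS | cg.

S -> AS | cg | dc | ALd; A -> AS | cg | dc; L -> AS | cg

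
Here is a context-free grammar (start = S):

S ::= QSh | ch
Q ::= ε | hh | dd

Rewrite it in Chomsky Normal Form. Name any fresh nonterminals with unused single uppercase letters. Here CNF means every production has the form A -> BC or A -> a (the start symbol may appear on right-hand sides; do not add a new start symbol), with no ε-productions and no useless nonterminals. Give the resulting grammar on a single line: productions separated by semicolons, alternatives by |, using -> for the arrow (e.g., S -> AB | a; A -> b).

Nullable: {Q}; after ε-elimination: S -> Sh | ch | QSh; Q -> dd | hh.
No unit productions to eliminate.
TERM: introduce C -> c, A -> d, B -> h and substitute in every rule of length ≥2.
BIN: S -> QSB becomes S -> QD, D -> SB.

S -> CB | QD | SB; A -> d; B -> h; C -> c; D -> SB; Q -> AA | BB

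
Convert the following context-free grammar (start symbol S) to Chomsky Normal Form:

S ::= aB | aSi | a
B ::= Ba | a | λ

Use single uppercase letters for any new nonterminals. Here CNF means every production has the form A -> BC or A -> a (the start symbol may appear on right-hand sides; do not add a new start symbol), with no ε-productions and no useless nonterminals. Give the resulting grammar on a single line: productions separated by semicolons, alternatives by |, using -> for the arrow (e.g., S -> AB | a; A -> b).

Nullable: {B}; after ε-elimination: S -> a | aB | aSi; B -> a | Ba.
No unit productions to eliminate.
TERM: introduce A -> a, C -> i and substitute in every rule of length ≥2.
BIN: S -> ASC becomes S -> AD, D -> SC.

S -> a | AB | AD; A -> a; B -> a | BA; C -> i; D -> SC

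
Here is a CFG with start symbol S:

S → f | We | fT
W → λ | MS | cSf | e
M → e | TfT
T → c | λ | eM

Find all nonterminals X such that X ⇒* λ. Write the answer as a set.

{T, W}

Directly nullable (have an ε-rule): {T, W}.
Not nullable: M, S — each has a terminal in every rule's right-hand side or depends on a non-nullable symbol.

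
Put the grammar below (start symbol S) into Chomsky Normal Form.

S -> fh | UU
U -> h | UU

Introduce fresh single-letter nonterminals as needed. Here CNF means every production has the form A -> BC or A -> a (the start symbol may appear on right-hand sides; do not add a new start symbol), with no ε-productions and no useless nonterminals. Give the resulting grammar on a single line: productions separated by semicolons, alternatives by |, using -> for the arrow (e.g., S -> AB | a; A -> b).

S -> AB | UU; A -> f; B -> h; U -> h | UU

No ε-productions.
No unit productions to eliminate.
TERM: introduce A -> f, B -> h and substitute in every rule of length ≥2.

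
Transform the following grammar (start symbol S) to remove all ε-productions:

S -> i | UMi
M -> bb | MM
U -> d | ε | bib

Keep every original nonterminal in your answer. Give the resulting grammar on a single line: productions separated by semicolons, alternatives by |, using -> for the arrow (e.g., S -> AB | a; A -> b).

S -> i | Mi | UMi; M -> MM | bb; U -> d | bib

Nullable set: {U}.
S -> UMi: U nullable, giving Mi | UMi.
Drop U -> ε.
Unchanged (no nullable symbols): S -> i; M -> MM; M -> bb; U -> bib; U -> d.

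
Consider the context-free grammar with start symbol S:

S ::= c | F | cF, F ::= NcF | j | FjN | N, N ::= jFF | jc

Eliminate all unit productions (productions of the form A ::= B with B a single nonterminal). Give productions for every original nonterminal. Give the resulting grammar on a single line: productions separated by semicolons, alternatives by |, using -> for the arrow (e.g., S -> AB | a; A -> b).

Unit productions: F->N, S->F.
Unit pairs (A ⇒* B via units): (F,N), (S,F), (S,N).
S: inherits non-unit rules of {F, N, S} → FjN | NcF | c | cF | j | jFF | jc.
F: inherits non-unit rules of {F, N} → FjN | NcF | j | jFF | jc.
N: inherits non-unit rules of {N} → jFF | jc.

S -> c | j | cF | jc | FjN | NcF | jFF; F -> j | jc | FjN | NcF | jFF; N -> jc | jFF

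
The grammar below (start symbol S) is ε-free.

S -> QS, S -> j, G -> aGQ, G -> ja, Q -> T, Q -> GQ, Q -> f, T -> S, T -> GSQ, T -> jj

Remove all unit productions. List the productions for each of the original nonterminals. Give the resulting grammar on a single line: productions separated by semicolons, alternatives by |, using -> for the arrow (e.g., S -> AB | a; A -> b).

Unit productions: Q->T, T->S.
Unit pairs (A ⇒* B via units): (Q,S), (Q,T), (T,S).
S: inherits non-unit rules of {S} → QS | j.
G: inherits non-unit rules of {G} → aGQ | ja.
Q: inherits non-unit rules of {Q, S, T} → GQ | GSQ | QS | f | j | jj.
T: inherits non-unit rules of {S, T} → GSQ | QS | j | jj.

S -> j | QS; G -> ja | aGQ; Q -> f | j | GQ | QS | jj | GSQ; T -> j | QS | jj | GSQ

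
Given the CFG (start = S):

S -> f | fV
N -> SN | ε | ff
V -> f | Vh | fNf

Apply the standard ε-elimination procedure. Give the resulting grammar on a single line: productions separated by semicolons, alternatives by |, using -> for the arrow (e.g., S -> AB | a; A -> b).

S -> f | fV; N -> S | SN | ff; V -> f | Vh | ff | fNf

Nullable set: {N}.
Drop N -> ε.
N -> SN: N nullable, giving S | SN.
V -> fNf: N nullable, giving fNf | ff.
Unchanged (no nullable symbols): S -> f; S -> fV; N -> ff; V -> Vh; V -> f.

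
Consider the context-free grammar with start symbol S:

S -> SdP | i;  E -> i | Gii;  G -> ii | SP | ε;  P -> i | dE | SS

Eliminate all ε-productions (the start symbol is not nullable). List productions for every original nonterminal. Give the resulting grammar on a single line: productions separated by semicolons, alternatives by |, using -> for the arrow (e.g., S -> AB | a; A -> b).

Nullable set: {G}.
E -> Gii: G nullable, giving Gii | ii.
Drop G -> ε.
Unchanged (no nullable symbols): S -> SdP; S -> i; E -> i; G -> SP; G -> ii; P -> SS; P -> dE; P -> i.

S -> i | SdP; E -> i | ii | Gii; G -> SP | ii; P -> i | SS | dE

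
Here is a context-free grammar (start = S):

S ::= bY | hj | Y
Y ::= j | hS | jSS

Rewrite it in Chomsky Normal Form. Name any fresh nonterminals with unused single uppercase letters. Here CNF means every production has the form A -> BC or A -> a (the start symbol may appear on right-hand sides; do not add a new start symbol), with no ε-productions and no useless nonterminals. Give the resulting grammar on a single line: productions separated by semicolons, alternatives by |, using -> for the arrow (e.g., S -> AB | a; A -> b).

S -> j | AY | BC | BS | CD; A -> b; B -> h; C -> j; D -> SS; E -> SS; Y -> j | BS | CE

No ε-productions.
After unit-elimination: S -> j | bY | hS | hj | jSS; Y -> j | hS | jSS.
TERM: introduce A -> b, B -> h, C -> j and substitute in every rule of length ≥2.
BIN: S -> CSS becomes S -> CD, D -> SS; Y -> CSS becomes Y -> CE, E -> SS.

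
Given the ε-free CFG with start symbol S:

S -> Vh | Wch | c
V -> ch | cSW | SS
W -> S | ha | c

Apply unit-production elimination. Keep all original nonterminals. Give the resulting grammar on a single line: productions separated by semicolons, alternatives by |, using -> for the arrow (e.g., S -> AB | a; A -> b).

Unit productions: W->S.
Unit pairs (A ⇒* B via units): (W,S).
S: inherits non-unit rules of {S} → Vh | Wch | c.
V: inherits non-unit rules of {V} → SS | cSW | ch.
W: inherits non-unit rules of {S, W} → Vh | Wch | c | ha.

S -> c | Vh | Wch; V -> SS | ch | cSW; W -> c | Vh | ha | Wch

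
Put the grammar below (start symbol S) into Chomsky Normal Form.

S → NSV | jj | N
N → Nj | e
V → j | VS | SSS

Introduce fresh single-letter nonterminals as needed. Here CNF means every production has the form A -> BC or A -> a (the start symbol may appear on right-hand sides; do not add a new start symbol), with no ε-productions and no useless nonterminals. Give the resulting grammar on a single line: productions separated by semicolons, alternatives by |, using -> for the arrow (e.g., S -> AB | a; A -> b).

No ε-productions.
After unit-elimination: S -> e | Nj | jj | NSV; N -> e | Nj; V -> j | VS | SSS.
TERM: introduce A -> j and substitute in every rule of length ≥2.
BIN: S -> NSV becomes S -> NB, B -> SV; V -> SSS becomes V -> SC, C -> SS.

S -> e | AA | NA | NB; A -> j; B -> SV; C -> SS; N -> e | NA; V -> j | SC | VS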